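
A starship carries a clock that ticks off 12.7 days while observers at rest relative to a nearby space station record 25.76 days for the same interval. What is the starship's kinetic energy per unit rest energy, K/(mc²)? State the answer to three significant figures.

From Δt = γΔτ: γ = 25.76/12.7 = 2.02835.
K/(mc²) = γ − 1 = 2.02835 − 1 = 1.03.

1.03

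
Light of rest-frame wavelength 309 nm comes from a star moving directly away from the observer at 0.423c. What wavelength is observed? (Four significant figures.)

Relativistic Doppler for wavelength: λ_obs = λ_src · √((1+β)/(1−β)).
With β = 0.423: factor = √(1.423/0.577) = 1.5704.
λ_obs = 309 × 1.5704 = 485.3 nm.

485.3 nm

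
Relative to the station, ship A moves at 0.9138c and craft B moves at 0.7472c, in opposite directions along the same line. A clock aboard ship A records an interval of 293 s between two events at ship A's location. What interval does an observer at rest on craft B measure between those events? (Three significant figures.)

Transform ship A's velocity into craft B's frame: (0.9138 + 0.7472)/(1 + 0.9138·0.7472) = 1.661/1.68279136, so the relative speed is 0.98705c.
At |u| = 0.98705c, γ = (1 − 0.974268)^(−1/2) = 6.2339.
The clock on ship A records proper time, so craft B measures Δt = γΔτ = 6.2339 × 293 = 1830 s.

1830 s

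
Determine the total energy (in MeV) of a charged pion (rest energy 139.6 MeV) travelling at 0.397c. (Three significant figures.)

γ = 1/√(1 − β²) = 1/√(1 − 0.157609) = 1/√0.842391 = 1/0.917819 = 1.0895.
Total energy: E = γmc² = 1.0895 × 139.6 MeV = 152 MeV.

152 MeV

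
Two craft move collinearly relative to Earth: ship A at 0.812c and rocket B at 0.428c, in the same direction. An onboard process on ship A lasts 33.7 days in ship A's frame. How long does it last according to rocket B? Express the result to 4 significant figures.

Transform ship A's velocity into rocket B's frame: (0.812 − 0.428)/(1 − 0.812·0.428) = 0.384/0.652464, so the relative speed is 0.58854c.
At |u| = 0.58854c, γ = (1 − 0.346379)^(−1/2) = 1.2369.
Ship A's interval is proper; time dilation gives Δt_B = γΔτ = 1.2369 × 33.7 days = 41.68 days.

41.68 days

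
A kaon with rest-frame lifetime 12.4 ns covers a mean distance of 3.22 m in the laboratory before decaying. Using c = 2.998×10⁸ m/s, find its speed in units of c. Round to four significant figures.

d = βγcτ ⇒ βγ = d/(cτ) = 3.220 m / (3.71752 m) = 0.86617.
β = (βγ)/√(1+(βγ)²) = 0.86617/√1.75025 = 0.6547.

0.6547c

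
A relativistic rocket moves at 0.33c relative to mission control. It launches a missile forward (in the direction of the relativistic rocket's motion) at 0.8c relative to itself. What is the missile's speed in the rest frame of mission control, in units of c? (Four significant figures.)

0.8940c

In units of c, u = (u' + v)/(1 + u'v) with u' = 0.8 and v = 0.33.
Numerator: 0.8 + 0.33 = 1.13. Denominator: 1 + (0.8)(0.33) = 1.264.
u = 1.13/1.264 = 0.89399, so the speed is 0.8940c.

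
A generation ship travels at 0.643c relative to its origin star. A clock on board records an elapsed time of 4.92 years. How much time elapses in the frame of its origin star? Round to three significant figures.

γ = 1/√(1 − β²) = 1/√(1 − 0.413449) = 1/√0.586551 = 1/0.765866 = 1.3057.
Time dilation: Δt = γ·Δτ = 1.3057 × 4.92 = 6.42 years.

6.42 years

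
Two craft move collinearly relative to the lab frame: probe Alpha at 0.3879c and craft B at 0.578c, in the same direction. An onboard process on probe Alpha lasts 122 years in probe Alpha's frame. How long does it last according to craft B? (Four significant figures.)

125.8 years

The velocity of probe Alpha relative to craft B is (0.3879 − 0.578)c / (1 − 0.3879×0.578) = −0.24504c; relative speed 0.24504c.
At |u| = 0.24504c, γ = (1 − 0.0600446)^(−1/2) = 1.0314.
The clock on probe Alpha records proper time, so craft B measures Δt = γΔτ = 1.0314 × 122 = 125.8 years.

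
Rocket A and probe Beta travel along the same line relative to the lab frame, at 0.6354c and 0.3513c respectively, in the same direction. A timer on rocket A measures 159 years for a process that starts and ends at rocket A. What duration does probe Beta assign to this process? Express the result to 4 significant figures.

170.8 years

Speed of rocket A in probe Beta's frame: u = (v_A − v_B)/(1 − v_A v_B/c²) = (0.6354 − 0.3513)/(1 − 0.6354×0.3513) = 0.2841/0.77678398 = 0.36574; |u| = 0.36574c.
At |u| = 0.36574c, γ = (1 − 0.133766)^(−1/2) = 1.0744.
Rocket A's interval is proper; time dilation gives Δt_B = γΔτ = 1.0744 × 159 years = 170.8 years.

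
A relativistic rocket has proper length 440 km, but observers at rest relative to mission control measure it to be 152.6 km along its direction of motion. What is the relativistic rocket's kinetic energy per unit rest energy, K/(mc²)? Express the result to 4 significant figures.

From L = L₀/γ: γ = 440/152.6 = 2.88336.
K/(mc²) = γ − 1 = 2.88336 − 1 = 1.883.

1.883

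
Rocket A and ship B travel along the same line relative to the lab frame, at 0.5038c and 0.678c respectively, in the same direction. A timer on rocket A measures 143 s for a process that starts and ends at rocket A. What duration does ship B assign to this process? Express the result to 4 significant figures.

148.3 s

Transform rocket A's velocity into ship B's frame: (0.5038 − 0.678)/(1 − 0.5038·0.678) = −0.1742/0.6584236, so the relative speed is 0.26457c.
At |u| = 0.26457c, γ = (1 − 0.0699973)^(−1/2) = 1.037.
Rocket A's interval is proper; time dilation gives Δt_B = γΔτ = 1.037 × 143 s = 148.3 s.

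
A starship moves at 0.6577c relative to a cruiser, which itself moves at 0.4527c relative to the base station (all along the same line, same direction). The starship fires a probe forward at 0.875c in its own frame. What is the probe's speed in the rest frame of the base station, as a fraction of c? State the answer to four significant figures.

0.9897c

Compose velocities in two stages. Stage 1 (into S'): u₁ = (0.875+0.6577)/(1+0.875×0.6577) = 0.97284.
Stage 2 (into S): u = (0.97284+0.4527)/(1+0.97284×0.4527) = 0.98968, so the speed is 0.9897c.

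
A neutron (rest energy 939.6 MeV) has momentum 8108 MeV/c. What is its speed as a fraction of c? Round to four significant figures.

0.9934c

βγ = pc/(mc²) = 8108/939.6 = 8.6292.
Since γ² = 1 + (βγ)² = 75.4631, γ = √75.4631 = 8.68695, and β = (βγ)/γ = 8.6292/8.68695 = 0.9934.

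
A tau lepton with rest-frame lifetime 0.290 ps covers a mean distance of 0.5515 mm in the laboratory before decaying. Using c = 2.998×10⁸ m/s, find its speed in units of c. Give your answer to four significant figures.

Let x = d/(cτ) = 5.515×10^-4 m / (2.998×10⁸ m/s × 2.900×10^-13 s) = 6.3433. Since d = βγcτ, x = βγ = β/√(1−β²).
Solving: β² = x²/(1+x²) = 40.2375/41.2375 = 0.97575, so β = 0.9878.

0.9878c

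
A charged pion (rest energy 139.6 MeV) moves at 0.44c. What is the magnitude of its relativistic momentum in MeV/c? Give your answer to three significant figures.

68.4 MeV/c

Lorentz factor: γ = (1 − 0.1936)^(−1/2) = 1.1136.
Momentum: p = γβ·mc = 1.1136 × 0.44 × 139.6 MeV/c = 68.4 MeV/c.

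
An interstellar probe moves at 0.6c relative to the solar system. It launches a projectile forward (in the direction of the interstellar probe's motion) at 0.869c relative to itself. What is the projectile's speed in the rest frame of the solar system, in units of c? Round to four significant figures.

Relativistic velocity addition: u = (u' + v)/(1 + u'v/c²), with u' = 0.869c and v = 0.6c.
Numerator: 0.869 + 0.6 = 1.469. Denominator: 1 + (0.869)(0.6) = 1.5214.
u = 1.469/1.5214 = 0.96556, so the speed is 0.9656c.

0.9656c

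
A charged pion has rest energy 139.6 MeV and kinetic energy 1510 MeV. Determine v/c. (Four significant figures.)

γ = 1 + K/(mc²) = 1 + 1510/139.6 = 11.817.
β = √(1 − 1/γ²) = √(1 − 0.0071612) = √0.9928388 = 0.9964.

0.9964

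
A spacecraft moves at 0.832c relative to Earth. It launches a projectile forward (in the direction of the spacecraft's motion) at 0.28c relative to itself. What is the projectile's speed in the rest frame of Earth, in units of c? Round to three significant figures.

0.902c

In units of c, u = (u' + v)/(1 + u'v) with u' = 0.28 and v = 0.832.
Numerator: 0.28 + 0.832 = 1.112. Denominator: 1 + (0.28)(0.832) = 1.23296.
u = 1.112/1.23296 = 0.90189, so the speed is 0.902c.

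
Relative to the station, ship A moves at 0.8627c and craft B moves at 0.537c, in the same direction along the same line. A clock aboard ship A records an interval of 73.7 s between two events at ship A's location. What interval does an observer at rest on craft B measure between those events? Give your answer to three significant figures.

The velocity of ship A relative to craft B is (0.8627 − 0.537)c / (1 − 0.8627×0.537) = 0.60682c; relative speed 0.60682c.
At |u| = 0.60682c, γ = (1 − 0.368231)^(−1/2) = 1.2581.
The clock on ship A records proper time, so craft B measures Δt = γΔτ = 1.2581 × 73.7 = 92.7 s.

92.7 s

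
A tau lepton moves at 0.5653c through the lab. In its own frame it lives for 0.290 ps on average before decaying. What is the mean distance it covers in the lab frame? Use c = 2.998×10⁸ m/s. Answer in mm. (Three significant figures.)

0.0596 mm

γ = 1/√(1 − β²) = 1/√(1 − 0.31956409) = 1/√0.68043591 = 1/0.824885 = 1.2123.
Lab-frame lifetime: Δt = γτ = 1.2123 × 0.290 ps = 0.35157 ps.
Distance: d = vΔt = 0.5653 × 2.998×10⁸ m/s × 3.5157×10^-13 s = 5.96×10^-5 m = 0.0596 mm.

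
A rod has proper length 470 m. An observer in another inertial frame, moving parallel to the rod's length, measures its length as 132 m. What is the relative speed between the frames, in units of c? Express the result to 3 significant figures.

Length contraction gives γ = L₀/L = 470/132 = 3.5606.
β = √(1 − 1/γ²) = √0.921122 = 0.960.

0.960c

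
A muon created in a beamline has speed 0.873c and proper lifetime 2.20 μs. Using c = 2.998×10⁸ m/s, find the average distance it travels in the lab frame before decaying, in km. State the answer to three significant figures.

1.18 km

γ = 1/√(1 − β²) = 1/√(1 − 0.762129) = 1/√0.237871 = 1/0.48772 = 2.0504.
Lab-frame lifetime: Δt = γτ = 2.0504 × 2.20 μs = 4.5109 μs.
Distance: d = vΔt = 0.873 × 2.998×10⁸ m/s × 4.5109×10^-6 s = 1180 m = 1.18 km.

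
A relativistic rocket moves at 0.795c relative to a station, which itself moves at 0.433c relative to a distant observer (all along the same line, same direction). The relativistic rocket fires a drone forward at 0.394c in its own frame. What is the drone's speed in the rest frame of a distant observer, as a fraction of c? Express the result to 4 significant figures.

0.9615c

Compose velocities in two stages. Stage 1 (into S'): u₁ = (0.394+0.795)/(1+0.394×0.795) = 0.9054.
Stage 2 (into S): u = (0.9054+0.433)/(1+0.9054×0.433) = 0.96147, so the speed is 0.9615c.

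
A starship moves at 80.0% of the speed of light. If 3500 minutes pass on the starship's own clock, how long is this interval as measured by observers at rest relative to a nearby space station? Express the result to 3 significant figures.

5830 minutes

γ = 1/√(1 − β²) = 1/√(1 − 0.64) = 1/√0.36 = 1/0.6 = 1.6667.
Time dilation: Δt = γ·Δτ = 1.6667 × 3500 = 5830 minutes.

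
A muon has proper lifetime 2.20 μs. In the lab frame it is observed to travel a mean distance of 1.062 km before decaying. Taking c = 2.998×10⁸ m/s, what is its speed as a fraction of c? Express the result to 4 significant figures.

d = βγcτ ⇒ βγ = d/(cτ) = 1062 m / (659.56 m) = 1.6102.
β = (βγ)/√(1+(βγ)²) = 1.6102/√3.59274 = 0.8495.

0.8495c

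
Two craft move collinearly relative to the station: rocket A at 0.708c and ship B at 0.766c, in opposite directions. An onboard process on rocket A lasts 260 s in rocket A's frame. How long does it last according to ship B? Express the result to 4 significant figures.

883.3 s

Transform rocket A's velocity into ship B's frame: (0.708 + 0.766)/(1 + 0.708·0.766) = 1.474/1.542328, so the relative speed is 0.9557c.
γ for this relative speed: γ = 1/√(1 − 0.913362) = 3.3974.
Rocket A's interval is proper; time dilation gives Δt_B = γΔτ = 3.3974 × 260 s = 883.3 s.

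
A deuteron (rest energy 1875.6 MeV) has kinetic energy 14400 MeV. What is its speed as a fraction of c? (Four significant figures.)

γ = 1 + K/(mc²) = 1 + 14400/1875.6 = 8.6775.
β = √(1 − 1/γ²) = √(1 − 0.0132804) = √0.9867196 = 0.9933.

0.9933c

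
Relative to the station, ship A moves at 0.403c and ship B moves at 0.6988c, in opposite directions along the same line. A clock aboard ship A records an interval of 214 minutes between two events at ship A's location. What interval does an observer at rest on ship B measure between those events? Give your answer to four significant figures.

Transform ship A's velocity into ship B's frame: (0.403 + 0.6988)/(1 + 0.403·0.6988) = 1.1018/1.2816164, so the relative speed is 0.8597c.
At |u| = 0.8597c, γ = (1 − 0.739084)^(−1/2) = 1.9577.
Ship A's interval is proper; time dilation gives Δt_B = γΔτ = 1.9577 × 214 minutes = 418.9 minutes.

418.9 minutes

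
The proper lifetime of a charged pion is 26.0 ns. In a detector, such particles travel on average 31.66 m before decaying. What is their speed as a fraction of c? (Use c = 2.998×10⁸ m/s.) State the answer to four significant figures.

Let x = d/(cτ) = 31.66 m / (2.998×10⁸ m/s × 2.600×10^-8 s) = 4.0617. Since d = βγcτ, x = βγ = β/√(1−β²).
Solving: β² = x²/(1+x²) = 16.4974/17.4974 = 0.942849, so β = 0.9710.

0.9710c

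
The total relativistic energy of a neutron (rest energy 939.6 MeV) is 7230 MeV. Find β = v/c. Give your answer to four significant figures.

Total energy E = γmc² gives γ = 7230/939.6 = 7.6948.
Hence β = √(1 − 1/γ²) = √(1 − 0.0168891) = √0.9831109 = 0.9915.

0.9915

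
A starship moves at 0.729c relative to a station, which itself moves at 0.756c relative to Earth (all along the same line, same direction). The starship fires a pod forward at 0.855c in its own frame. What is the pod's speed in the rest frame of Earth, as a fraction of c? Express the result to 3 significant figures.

First combine the pod and starship (S''→S'): u₁ = (0.855 + 0.729)/(1 + 0.855×0.729) = 1.584/1.623295 = 0.97579.
Then combine with the station (S'→S): u = (0.97579 + 0.756)/(1 + 0.97579×0.756) = 1.73179/1.73769724 = 0.9966.

0.997c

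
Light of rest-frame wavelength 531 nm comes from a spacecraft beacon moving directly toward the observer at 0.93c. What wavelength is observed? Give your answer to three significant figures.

101 nm

Relativistic Doppler for wavelength: λ_obs = λ_src · √((1−β)/(1+β)).
With β = 0.93: factor = √(0.07/1.93) = 0.19045.
λ_obs = 531 × 0.19045 = 101 nm.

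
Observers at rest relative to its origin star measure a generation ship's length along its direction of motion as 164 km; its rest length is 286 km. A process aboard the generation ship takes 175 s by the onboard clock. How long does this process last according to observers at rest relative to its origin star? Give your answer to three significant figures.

305 s

γ = L₀/L = 286/164 = 1.7439.
The same γ dilates the second interval: 1.7439 × 175 s = 305 s.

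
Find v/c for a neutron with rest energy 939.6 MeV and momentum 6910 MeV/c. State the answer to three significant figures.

0.991

βγ = pc/(mc²) = 6910/939.6 = 7.3542.
Since γ² = 1 + (βγ)² = 55.0843, γ = √55.0843 = 7.42188, and β = (βγ)/γ = 7.3542/7.42188 = 0.991.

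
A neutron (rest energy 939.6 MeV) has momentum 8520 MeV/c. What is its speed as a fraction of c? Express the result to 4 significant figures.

pc/(mc²) = 8520/939.6 = 9.0677 = βγ = β/√(1−β²).
So β² = x²/(1 + x²) with x = 9.0677: x² = 82.2232, β² = 82.2232/83.2232 = 0.987984, β = 0.9940.

0.9940c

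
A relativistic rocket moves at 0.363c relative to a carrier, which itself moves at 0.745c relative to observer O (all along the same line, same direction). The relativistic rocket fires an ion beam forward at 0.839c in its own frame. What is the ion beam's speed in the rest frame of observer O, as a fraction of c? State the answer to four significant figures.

Apply u = (u'+v)/(1+u'v) twice. Ion beam in the carrier frame: (0.839+0.363)/(1+0.839·0.363) = 1.202/1.304557 = 0.92139c.
That velocity, transformed to the rest frame of observer O: (0.92139+0.745)/(1+0.92139·0.745) = 1.66639/1.68643555 = 0.98811c.

0.9881c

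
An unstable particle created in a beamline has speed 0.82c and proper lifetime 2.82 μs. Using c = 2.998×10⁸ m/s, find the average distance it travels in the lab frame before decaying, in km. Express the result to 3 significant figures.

γ = 1/√(1 − β²) = 1/√(1 − 0.6724) = 1/√0.3276 = 1/0.572364 = 1.7471.
Lab-frame lifetime: Δt = γτ = 1.7471 × 2.82 μs = 4.9268 μs.
Distance: d = vΔt = 0.82 × 2.998×10⁸ m/s × 4.9268×10^-6 s = 1210 m = 1.21 km.

1.21 km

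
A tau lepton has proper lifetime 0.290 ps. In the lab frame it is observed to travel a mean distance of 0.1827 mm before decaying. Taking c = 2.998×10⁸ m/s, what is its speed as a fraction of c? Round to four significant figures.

0.9030c

d = βγcτ ⇒ βγ = d/(cτ) = 1.827×10^-4 m / (8.6942×10^-5 m) = 2.1014.
β = (βγ)/√(1+(βγ)²) = 2.1014/√5.41588 = 0.9030.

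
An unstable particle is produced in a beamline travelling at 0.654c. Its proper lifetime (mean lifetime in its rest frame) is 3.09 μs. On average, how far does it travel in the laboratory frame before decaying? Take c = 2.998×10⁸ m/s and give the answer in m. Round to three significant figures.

801 m

β² = 0.427716, so γ = 1/√0.572284 = 1.3219.
Lab-frame lifetime: Δt = γτ = 1.3219 × 3.09 μs = 4.0847 μs.
Distance: d = vΔt = 0.654 × 2.998×10⁸ m/s × 4.0847×10^-6 s = 801 m.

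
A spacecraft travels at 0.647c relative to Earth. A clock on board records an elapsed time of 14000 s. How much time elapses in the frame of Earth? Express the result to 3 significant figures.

γ = 1/√(1 − β²) = 1/√(1 − 0.418609) = 1/√0.581391 = 1/0.76249 = 1.3115.
The onboard clock measures proper time, so the interval in the rest frame of Earth is dilated: Δt = γ·Δτ = 1.3115 × 14000 s = 18400 s.

18400 s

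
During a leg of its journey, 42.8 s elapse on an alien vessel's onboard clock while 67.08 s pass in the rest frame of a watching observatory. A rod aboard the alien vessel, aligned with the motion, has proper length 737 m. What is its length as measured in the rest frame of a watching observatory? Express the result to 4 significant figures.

From Δt = γΔτ: γ = 67.08/42.8 = 1.56729.
The rod contracts by the same γ: 737 m / 1.56729 = 470.2 m.

470.2 m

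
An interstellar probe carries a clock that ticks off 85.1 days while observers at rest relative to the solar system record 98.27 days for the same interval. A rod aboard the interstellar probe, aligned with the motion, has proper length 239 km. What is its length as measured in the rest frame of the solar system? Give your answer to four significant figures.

γ = Δt/Δτ = 98.27/85.1 = 1.15476.
L = L₀/γ = 239/1.15476 = 207.0 km.

207.0 km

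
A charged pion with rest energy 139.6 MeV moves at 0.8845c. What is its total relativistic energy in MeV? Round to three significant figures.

299 MeV

β² = 0.78234025, so γ = 1/√0.21765975 = 2.1434.
Total energy: E = γmc² = 2.1434 × 139.6 MeV = 299 MeV.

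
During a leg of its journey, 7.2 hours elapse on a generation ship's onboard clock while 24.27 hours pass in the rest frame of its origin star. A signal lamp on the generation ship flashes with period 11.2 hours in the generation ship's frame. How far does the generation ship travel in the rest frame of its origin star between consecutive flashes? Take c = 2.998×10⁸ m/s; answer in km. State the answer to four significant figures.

The time-dilation ratio gives γ = 24.27/7.2 = 3.37083.
β = √(1 − 1/γ²) = 0.95498. Lab-frame period = γτ = 3.37083×11.2 hours = 37.753 hours. Distance = βc × γτ = 0.95498 × 2.998×10⁸ m/s × 135910.8 s = 3.8912×10^13 m = 3.891×10^10 km.

3.891×10^10 km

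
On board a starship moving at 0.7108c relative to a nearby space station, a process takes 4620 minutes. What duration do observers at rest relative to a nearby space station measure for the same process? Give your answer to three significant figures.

β² = 0.50523664, so γ = 1/√0.49476336 = 1.4217.
Time dilation: Δt = γ·Δτ = 1.4217 × 4620 = 6570 minutes.

6570 minutes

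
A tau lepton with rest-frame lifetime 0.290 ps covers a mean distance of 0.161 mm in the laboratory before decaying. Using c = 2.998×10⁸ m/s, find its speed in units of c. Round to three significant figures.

Lab distance = (lab lifetime)·v = γτ·βc, so βγ = d/(cτ) = 1.610×10^-4/(2.998×10⁸ × 2.900×10^-13) = 1.8518.
With βγ = 1.8518: γ² = 1 + (βγ)² = 4.42916, and β = (βγ)/γ = 1.8518/2.10456 = 0.880.

0.880c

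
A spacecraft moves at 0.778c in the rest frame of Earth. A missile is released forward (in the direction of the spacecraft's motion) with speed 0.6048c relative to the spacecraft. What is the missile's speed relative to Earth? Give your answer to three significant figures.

Relativistic velocity addition: u = (u' + v)/(1 + u'v/c²), with u' = 0.6048c and v = 0.778c.
Numerator: 0.6048 + 0.778 = 1.3828. Denominator: 1 + (0.6048)(0.778) = 1.4705344.
u = 1.3828/1.4705344 = 0.94034, so the speed is 0.940c.

0.940c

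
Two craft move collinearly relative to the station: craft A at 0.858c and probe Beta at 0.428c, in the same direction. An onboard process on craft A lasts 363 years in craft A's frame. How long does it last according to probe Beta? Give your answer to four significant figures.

Transform craft A's velocity into probe Beta's frame: (0.858 − 0.428)/(1 − 0.858·0.428) = 0.43/0.632776, so the relative speed is 0.67955c.
At |u| = 0.67955c, γ = (1 − 0.461788)^(−1/2) = 1.3631.
Craft A's interval is proper; time dilation gives Δt_B = γΔτ = 1.3631 × 363 years = 494.8 years.

494.8 years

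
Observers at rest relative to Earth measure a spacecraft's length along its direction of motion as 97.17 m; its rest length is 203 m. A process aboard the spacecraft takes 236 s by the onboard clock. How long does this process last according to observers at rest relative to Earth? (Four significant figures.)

Length contraction gives γ = L₀/L = 203/97.17 = 2.08912.
Δt = γΔτ = 2.08912 × 236 = 493.0 s.

493.0 s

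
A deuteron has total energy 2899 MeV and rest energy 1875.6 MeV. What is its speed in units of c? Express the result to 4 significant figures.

0.7625c

Total energy E = γmc² gives γ = 2899/1875.6 = 1.5456.
Hence β = √(1 − 1/γ²) = √(1 − 0.418606) = √0.581394 = 0.7625.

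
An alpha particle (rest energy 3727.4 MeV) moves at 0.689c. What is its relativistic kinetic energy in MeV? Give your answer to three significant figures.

With β = 0.689, γ = 1/√(1 − 0.689²) = 1/√0.525279 = 1.37976.
Kinetic energy: K = (γ − 1)mc² = (1.37976 − 1) × 3727.4 MeV = 0.37976 × 3727.4 = 1420 MeV.

1420 MeV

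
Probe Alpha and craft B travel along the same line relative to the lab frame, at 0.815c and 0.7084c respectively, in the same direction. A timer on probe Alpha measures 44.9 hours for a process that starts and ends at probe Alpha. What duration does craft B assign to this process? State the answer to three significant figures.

46.4 hours

Speed of probe Alpha in craft B's frame: u = (v_A − v_B)/(1 − v_A v_B/c²) = (0.815 − 0.7084)/(1 − 0.815×0.7084) = 0.1066/0.422654 = 0.25222; |u| = 0.25222c.
At |u| = 0.25222c, γ = (1 − 0.0636149)^(−1/2) = 1.0334.
Probe Alpha's interval is proper; time dilation gives Δt_B = γΔτ = 1.0334 × 44.9 hours = 46.4 hours.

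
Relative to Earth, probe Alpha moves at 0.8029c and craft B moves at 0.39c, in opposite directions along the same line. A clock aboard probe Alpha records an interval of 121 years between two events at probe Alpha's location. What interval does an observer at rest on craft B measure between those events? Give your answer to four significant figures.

Transform probe Alpha's velocity into craft B's frame: (0.8029 + 0.39)/(1 + 0.8029·0.39) = 1.1929/1.313131, so the relative speed is 0.90844c.
γ for this relative speed: γ = 1/√(1 − 0.825263) = 2.3923.
The clock on probe Alpha records proper time, so craft B measures Δt = γΔτ = 2.3923 × 121 = 289.5 years.

289.5 years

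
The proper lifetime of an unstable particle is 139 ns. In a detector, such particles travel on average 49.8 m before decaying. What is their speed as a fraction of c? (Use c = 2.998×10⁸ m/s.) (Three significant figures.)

0.767c

Lab distance = (lab lifetime)·v = γτ·βc, so βγ = d/(cτ) = 49.80/(2.998×10⁸ × 1.390×10^-7) = 1.195.
With βγ = 1.195: γ² = 1 + (βγ)² = 2.42803, and β = (βγ)/γ = 1.195/1.55821 = 0.767.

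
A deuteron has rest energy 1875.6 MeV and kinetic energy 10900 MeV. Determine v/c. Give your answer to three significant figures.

0.989

γ = 1 + K/(mc²) = 1 + 10900/1875.6 = 6.8115.
β = √(1 − 1/γ²) = √(1 − 0.0215533) = √0.9784467 = 0.989.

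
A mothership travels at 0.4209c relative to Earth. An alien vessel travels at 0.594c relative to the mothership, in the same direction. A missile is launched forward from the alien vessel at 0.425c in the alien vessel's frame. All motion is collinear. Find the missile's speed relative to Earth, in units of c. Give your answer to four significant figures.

0.9196c

First combine the missile and alien vessel (S''→S'): u₁ = (0.425 + 0.594)/(1 + 0.425×0.594) = 1.019/1.25245 = 0.81361.
Then combine with the mothership (S'→S): u = (0.81361 + 0.4209)/(1 + 0.81361×0.4209) = 1.23451/1.342448449 = 0.9196.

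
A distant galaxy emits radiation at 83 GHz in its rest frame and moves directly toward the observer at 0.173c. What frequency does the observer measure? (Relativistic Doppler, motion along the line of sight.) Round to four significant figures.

98.85 GHz

Relativistic Doppler (source moving toward): f_obs = f_src · √((1+β)/(1−β)).
With β = 0.173: factor = √(1.173/0.827) = 1.191.
f_obs = 83 × 1.191 = 98.85 GHz.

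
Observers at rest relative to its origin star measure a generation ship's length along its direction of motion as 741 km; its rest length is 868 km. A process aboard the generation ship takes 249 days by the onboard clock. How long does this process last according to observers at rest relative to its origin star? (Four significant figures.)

Length contraction gives γ = L₀/L = 868/741 = 1.17139.
Δt = γΔτ = 1.17139 × 249 = 291.7 days.

291.7 days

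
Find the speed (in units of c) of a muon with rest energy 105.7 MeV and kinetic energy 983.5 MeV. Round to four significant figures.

K = (γ−1)mc², so γ = 1 + 983.5/105.7 = 10.305.
Then v/c = √(1 − γ⁻²) = √(1 − 0.00941681) = √0.99058319 = 0.9953.

0.9953c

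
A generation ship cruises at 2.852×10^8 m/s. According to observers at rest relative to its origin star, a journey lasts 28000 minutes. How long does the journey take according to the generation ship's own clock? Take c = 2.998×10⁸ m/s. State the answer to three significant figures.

8630 minutes

β = v/c = (2.852×10^8 m/s)/(2.998×10⁸ m/s) = 0.951301.
γ = 1/√(1 − β²) = 1/√(1 − 0.9049736) = 1/√0.09502641 = 1/0.308264 = 3.244.
The moving clock records proper time: Δτ = Δt/γ = 28000/3.244 = 8630 minutes.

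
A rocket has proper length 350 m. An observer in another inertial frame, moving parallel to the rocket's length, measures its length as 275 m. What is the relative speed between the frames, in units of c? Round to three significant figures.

0.619c

Length contraction gives γ = L₀/L = 350/275 = 1.2727.
β = √(1 − 1/γ²) = √0.382627 = 0.619.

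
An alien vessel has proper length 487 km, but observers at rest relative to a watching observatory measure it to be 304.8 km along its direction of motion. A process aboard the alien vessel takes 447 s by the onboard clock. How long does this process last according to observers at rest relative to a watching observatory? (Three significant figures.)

714 s

γ = L₀/L = 487/304.8 = 1.59777.
The same γ dilates the second interval: 1.59777 × 447 s = 714 s.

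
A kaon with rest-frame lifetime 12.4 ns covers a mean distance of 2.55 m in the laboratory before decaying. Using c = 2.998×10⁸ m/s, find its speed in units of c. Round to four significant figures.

Let x = d/(cτ) = 2.550 m / (2.998×10⁸ m/s × 1.240×10^-8 s) = 0.68594. Since d = βγcτ, x = βγ = β/√(1−β²).
Solving: β² = x²/(1+x²) = 0.470514/1.470514 = 0.319966, so β = 0.5657.

0.5657c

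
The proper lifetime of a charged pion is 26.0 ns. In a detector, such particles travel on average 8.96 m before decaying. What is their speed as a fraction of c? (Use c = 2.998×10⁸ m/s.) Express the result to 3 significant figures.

Let x = d/(cτ) = 8.960 m / (2.998×10⁸ m/s × 2.600×10^-8 s) = 1.1495. Since d = βγcτ, x = βγ = β/√(1−β²).
Solving: β² = x²/(1+x²) = 1.32135/2.32135 = 0.569216, so β = 0.754.

0.754c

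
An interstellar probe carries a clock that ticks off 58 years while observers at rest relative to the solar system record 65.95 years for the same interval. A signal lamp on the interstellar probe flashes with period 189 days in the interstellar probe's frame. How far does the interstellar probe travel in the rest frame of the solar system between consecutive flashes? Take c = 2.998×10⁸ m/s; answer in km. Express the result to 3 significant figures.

2.65×10^12 km

The time-dilation ratio gives γ = 65.95/58 = 1.13707.
β = √(1 − 1/γ²) = 0.47599. Lab-frame period = γτ = 1.13707×189 days = 214.91 days. Distance = βc × γτ = 0.47599 × 2.998×10⁸ m/s × 18568224 s = 2.6497×10^15 m = 2.65×10^12 km.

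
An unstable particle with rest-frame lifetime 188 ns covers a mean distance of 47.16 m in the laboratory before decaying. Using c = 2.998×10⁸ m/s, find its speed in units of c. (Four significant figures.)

0.6417c

Let x = d/(cτ) = 47.16 m / (2.998×10⁸ m/s × 1.880×10^-7 s) = 0.83673. Since d = βγcτ, x = βγ = β/√(1−β²).
Solving: β² = x²/(1+x²) = 0.700117/1.700117 = 0.411805, so β = 0.6417.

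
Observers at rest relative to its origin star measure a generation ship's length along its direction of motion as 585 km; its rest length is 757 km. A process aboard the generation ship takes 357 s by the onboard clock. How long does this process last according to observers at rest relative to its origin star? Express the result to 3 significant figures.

γ = L₀/L = 757/585 = 1.29402.
The same γ dilates the second interval: 1.29402 × 357 s = 462 s.

462 s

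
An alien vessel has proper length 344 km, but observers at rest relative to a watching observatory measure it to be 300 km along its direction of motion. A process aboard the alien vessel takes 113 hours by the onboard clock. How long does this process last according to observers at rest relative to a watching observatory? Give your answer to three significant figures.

130 hours

γ = L₀/L = 344/300 = 1.14667.
Δt = γΔτ = 1.14667 × 113 = 130 hours.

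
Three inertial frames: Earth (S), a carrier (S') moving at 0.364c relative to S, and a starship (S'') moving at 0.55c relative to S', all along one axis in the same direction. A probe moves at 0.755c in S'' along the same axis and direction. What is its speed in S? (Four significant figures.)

Apply u = (u'+v)/(1+u'v) twice. Probe in the carrier frame: (0.755+0.55)/(1+0.755·0.55) = 1.305/1.41525 = 0.9221c.
That velocity, transformed to the rest frame of Earth: (0.9221+0.364)/(1+0.9221·0.364) = 1.2861/1.3356444 = 0.96291c.

0.9629c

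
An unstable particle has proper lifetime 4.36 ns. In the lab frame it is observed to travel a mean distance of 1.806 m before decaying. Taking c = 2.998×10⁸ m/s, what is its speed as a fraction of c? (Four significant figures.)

0.8101c

Let x = d/(cτ) = 1.806 m / (2.998×10⁸ m/s × 4.360×10^-9 s) = 1.3817. Since d = βγcτ, x = βγ = β/√(1−β²).
Solving: β² = x²/(1+x²) = 1.90909/2.90909 = 0.65625, so β = 0.8101.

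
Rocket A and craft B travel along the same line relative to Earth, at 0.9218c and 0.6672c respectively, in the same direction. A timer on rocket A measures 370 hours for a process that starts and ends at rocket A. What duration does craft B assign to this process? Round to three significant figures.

493 hours

The velocity of rocket A relative to craft B is (0.9218 − 0.6672)c / (1 − 0.9218×0.6672) = 0.66134c; relative speed 0.66134c.
γ for this relative speed: γ = 1/√(1 − 0.437371) = 1.3332.
Rocket A's interval is proper; time dilation gives Δt_B = γΔτ = 1.3332 × 370 hours = 493 hours.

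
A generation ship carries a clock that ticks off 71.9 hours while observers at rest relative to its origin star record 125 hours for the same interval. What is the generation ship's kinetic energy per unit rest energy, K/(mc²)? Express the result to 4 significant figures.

0.7385

From Δt = γΔτ: γ = 125/71.9 = 1.73853.
K/(mc²) = γ − 1 = 1.73853 − 1 = 0.7385.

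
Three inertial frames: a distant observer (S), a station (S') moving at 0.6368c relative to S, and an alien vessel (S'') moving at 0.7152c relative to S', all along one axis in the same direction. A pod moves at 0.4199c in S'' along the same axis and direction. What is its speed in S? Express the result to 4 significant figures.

0.9703c

First combine the pod and alien vessel (S''→S'): u₁ = (0.4199 + 0.7152)/(1 + 0.4199×0.7152) = 1.1351/1.30031248 = 0.87294.
Then combine with the station (S'→S): u = (0.87294 + 0.6368)/(1 + 0.87294×0.6368) = 1.50974/1.555888192 = 0.97034.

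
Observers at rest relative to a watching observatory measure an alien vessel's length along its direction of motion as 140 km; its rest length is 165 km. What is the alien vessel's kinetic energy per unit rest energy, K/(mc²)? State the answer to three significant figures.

0.179

Length contraction gives γ = L₀/L = 165/140 = 1.17857.
K/(mc²) = γ − 1 = 1.17857 − 1 = 0.179.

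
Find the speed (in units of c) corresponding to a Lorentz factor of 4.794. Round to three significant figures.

β = √(1 − 1/γ²) = √(1 − 1/22.982436) = √0.956489 = 0.978.

0.978c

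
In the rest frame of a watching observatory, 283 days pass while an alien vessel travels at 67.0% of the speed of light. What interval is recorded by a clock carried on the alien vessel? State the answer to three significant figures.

210 days

With β = 0.67, γ = 1/√(1 − 0.67²) = 1/√0.5511 = 1.3471.
The alien vessel's clock runs slow as seen from a watching observatory, so Δτ = Δt/γ = 283/1.3471 = 210 days.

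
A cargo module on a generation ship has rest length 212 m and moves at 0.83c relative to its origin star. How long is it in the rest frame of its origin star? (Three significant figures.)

118 m

Lorentz factor: γ = (1 − 0.6889)^(−1/2) = 1.7929.
Length contraction: L = L₀/γ = 212/1.7929 = 118 m.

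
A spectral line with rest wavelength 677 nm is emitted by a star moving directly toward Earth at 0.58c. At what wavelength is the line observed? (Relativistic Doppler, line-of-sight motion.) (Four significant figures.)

Relativistic Doppler for wavelength: λ_obs = λ_src · √((1−β)/(1+β)).
With β = 0.58: factor = √(0.42/1.58) = 0.51558.
λ_obs = 677 × 0.51558 = 349.0 nm.

349.0 nm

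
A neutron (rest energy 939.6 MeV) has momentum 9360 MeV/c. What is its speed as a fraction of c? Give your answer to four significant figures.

βγ = pc/(mc²) = 9360/939.6 = 9.9617.
Since γ² = 1 + (βγ)² = 100.2355, γ = √100.2355 = 10.0118, and β = (βγ)/γ = 9.9617/10.0118 = 0.9950.

0.9950c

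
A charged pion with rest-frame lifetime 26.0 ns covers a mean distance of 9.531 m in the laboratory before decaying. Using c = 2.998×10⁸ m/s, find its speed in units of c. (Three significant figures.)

Lab distance = (lab lifetime)·v = γτ·βc, so βγ = d/(cτ) = 9.531/(2.998×10⁸ × 2.600×10^-8) = 1.2227.
With βγ = 1.2227: γ² = 1 + (βγ)² = 2.495, and β = (βγ)/γ = 1.2227/1.57956 = 0.774.

0.774c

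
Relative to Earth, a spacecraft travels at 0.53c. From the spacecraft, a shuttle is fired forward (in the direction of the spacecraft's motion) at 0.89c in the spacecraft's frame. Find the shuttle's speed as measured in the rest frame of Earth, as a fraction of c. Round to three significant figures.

Relativistic velocity addition: u = (u' + v)/(1 + u'v/c²), with u' = 0.89c and v = 0.53c.
Numerator: 0.89 + 0.53 = 1.42. Denominator: 1 + (0.89)(0.53) = 1.4717.
u = 1.42/1.4717 = 0.96487, so the speed is 0.965c.

0.965c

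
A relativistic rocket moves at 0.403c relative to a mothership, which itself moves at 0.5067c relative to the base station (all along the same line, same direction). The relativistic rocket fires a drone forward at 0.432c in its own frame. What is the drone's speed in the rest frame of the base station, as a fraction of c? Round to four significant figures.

0.8953c

Apply u = (u'+v)/(1+u'v) twice. Drone in the mothership frame: (0.432+0.403)/(1+0.432·0.403) = 0.835/1.174096 = 0.71119c.
That velocity, transformed to the rest frame of the base station: (0.71119+0.5067)/(1+0.71119·0.5067) = 1.21789/1.360359973 = 0.89527c.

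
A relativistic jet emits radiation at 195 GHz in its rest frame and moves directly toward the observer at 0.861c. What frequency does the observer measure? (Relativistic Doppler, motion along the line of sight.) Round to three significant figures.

Relativistic Doppler (source moving toward): f_obs = f_src · √((1+β)/(1−β)).
With β = 0.861: factor = √(1.861/0.139) = 3.659.
f_obs = 195 × 3.659 = 714 GHz.

714 GHz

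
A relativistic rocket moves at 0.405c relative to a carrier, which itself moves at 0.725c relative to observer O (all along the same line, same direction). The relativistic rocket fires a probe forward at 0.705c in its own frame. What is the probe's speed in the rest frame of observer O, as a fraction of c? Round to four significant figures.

Apply u = (u'+v)/(1+u'v) twice. Probe in the carrier frame: (0.705+0.405)/(1+0.705·0.405) = 1.11/1.285525 = 0.86346c.
That velocity, transformed to the rest frame of observer O: (0.86346+0.725)/(1+0.86346·0.725) = 1.58846/1.6260085 = 0.97691c.

0.9769c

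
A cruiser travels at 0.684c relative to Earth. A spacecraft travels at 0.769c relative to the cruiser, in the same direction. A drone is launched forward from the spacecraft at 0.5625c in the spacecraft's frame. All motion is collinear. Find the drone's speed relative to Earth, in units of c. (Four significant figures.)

Compose velocities in two stages. Stage 1 (into S'): u₁ = (0.5625+0.769)/(1+0.5625×0.769) = 0.92945.
Stage 2 (into S): u = (0.92945+0.684)/(1+0.92945×0.684) = 0.98637, so the speed is 0.9864c.

0.9864c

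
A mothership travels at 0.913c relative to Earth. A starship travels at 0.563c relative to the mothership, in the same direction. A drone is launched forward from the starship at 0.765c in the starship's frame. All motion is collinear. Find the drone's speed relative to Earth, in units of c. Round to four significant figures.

Apply u = (u'+v)/(1+u'v) twice. Drone in the mothership frame: (0.765+0.563)/(1+0.765·0.563) = 1.328/1.430695 = 0.92822c.
That velocity, transformed to the rest frame of Earth: (0.92822+0.913)/(1+0.92822·0.913) = 1.84122/1.84746486 = 0.99662c.

0.9966c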